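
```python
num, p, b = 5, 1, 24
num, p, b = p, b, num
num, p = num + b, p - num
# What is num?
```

Answer: 6

Derivation:
Trace (tracking num):
num, p, b = (5, 1, 24)  # -> num = 5, p = 1, b = 24
num, p, b = (p, b, num)  # -> num = 1, p = 24, b = 5
num, p = (num + b, p - num)  # -> num = 6, p = 23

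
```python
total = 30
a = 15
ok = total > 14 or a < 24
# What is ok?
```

Trace (tracking ok):
total = 30  # -> total = 30
a = 15  # -> a = 15
ok = total > 14 or a < 24  # -> ok = True

Answer: True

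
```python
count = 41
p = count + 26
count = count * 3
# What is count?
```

Trace (tracking count):
count = 41  # -> count = 41
p = count + 26  # -> p = 67
count = count * 3  # -> count = 123

Answer: 123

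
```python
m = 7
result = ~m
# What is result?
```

Answer: -8

Derivation:
Trace (tracking result):
m = 7  # -> m = 7
result = ~m  # -> result = -8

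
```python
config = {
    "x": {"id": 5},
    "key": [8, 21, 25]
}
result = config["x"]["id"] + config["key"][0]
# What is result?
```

Trace (tracking result):
config = {'x': {'id': 5}, 'key': [8, 21, 25]}  # -> config = {'x': {'id': 5}, 'key': [8, 21, 25]}
result = config['x']['id'] + config['key'][0]  # -> result = 13

Answer: 13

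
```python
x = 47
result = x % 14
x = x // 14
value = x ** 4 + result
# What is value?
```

Answer: 86

Derivation:
Trace (tracking value):
x = 47  # -> x = 47
result = x % 14  # -> result = 5
x = x // 14  # -> x = 3
value = x ** 4 + result  # -> value = 86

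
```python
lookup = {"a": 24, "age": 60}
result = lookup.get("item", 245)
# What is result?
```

Answer: 245

Derivation:
Trace (tracking result):
lookup = {'a': 24, 'age': 60}  # -> lookup = {'a': 24, 'age': 60}
result = lookup.get('item', 245)  # -> result = 245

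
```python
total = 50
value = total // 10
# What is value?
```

Answer: 5

Derivation:
Trace (tracking value):
total = 50  # -> total = 50
value = total // 10  # -> value = 5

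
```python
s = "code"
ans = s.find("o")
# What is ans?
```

Answer: 1

Derivation:
Trace (tracking ans):
s = 'code'  # -> s = 'code'
ans = s.find('o')  # -> ans = 1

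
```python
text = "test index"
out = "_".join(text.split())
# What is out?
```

Trace (tracking out):
text = 'test index'  # -> text = 'test index'
out = '_'.join(text.split())  # -> out = 'test_index'

Answer: 'test_index'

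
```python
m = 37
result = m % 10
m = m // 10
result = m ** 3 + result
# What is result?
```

Answer: 34

Derivation:
Trace (tracking result):
m = 37  # -> m = 37
result = m % 10  # -> result = 7
m = m // 10  # -> m = 3
result = m ** 3 + result  # -> result = 34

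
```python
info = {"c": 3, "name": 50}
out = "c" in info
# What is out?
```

Answer: True

Derivation:
Trace (tracking out):
info = {'c': 3, 'name': 50}  # -> info = {'c': 3, 'name': 50}
out = 'c' in info  # -> out = True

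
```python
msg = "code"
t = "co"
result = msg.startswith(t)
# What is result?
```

Answer: True

Derivation:
Trace (tracking result):
msg = 'code'  # -> msg = 'code'
t = 'co'  # -> t = 'co'
result = msg.startswith(t)  # -> result = True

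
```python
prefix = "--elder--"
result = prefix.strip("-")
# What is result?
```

Trace (tracking result):
prefix = '--elder--'  # -> prefix = '--elder--'
result = prefix.strip('-')  # -> result = 'elder'

Answer: 'elder'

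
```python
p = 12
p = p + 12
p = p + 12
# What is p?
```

Trace (tracking p):
p = 12  # -> p = 12
p = p + 12  # -> p = 24
p = p + 12  # -> p = 36

Answer: 36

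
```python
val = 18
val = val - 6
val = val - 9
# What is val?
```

Trace (tracking val):
val = 18  # -> val = 18
val = val - 6  # -> val = 12
val = val - 9  # -> val = 3

Answer: 3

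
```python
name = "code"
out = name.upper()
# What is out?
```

Answer: 'CODE'

Derivation:
Trace (tracking out):
name = 'code'  # -> name = 'code'
out = name.upper()  # -> out = 'CODE'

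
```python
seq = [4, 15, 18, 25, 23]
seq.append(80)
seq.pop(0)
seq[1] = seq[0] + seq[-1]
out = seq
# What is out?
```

Answer: [15, 95, 25, 23, 80]

Derivation:
Trace (tracking out):
seq = [4, 15, 18, 25, 23]  # -> seq = [4, 15, 18, 25, 23]
seq.append(80)  # -> seq = [4, 15, 18, 25, 23, 80]
seq.pop(0)  # -> seq = [15, 18, 25, 23, 80]
seq[1] = seq[0] + seq[-1]  # -> seq = [15, 95, 25, 23, 80]
out = seq  # -> out = [15, 95, 25, 23, 80]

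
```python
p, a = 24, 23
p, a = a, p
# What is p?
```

Answer: 23

Derivation:
Trace (tracking p):
p, a = (24, 23)  # -> p = 24, a = 23
p, a = (a, p)  # -> p = 23, a = 24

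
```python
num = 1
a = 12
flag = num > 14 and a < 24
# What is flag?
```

Trace (tracking flag):
num = 1  # -> num = 1
a = 12  # -> a = 12
flag = num > 14 and a < 24  # -> flag = False

Answer: False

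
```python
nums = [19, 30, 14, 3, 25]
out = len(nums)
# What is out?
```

Answer: 5

Derivation:
Trace (tracking out):
nums = [19, 30, 14, 3, 25]  # -> nums = [19, 30, 14, 3, 25]
out = len(nums)  # -> out = 5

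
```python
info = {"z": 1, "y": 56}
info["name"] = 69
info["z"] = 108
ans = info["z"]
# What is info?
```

Trace (tracking info):
info = {'z': 1, 'y': 56}  # -> info = {'z': 1, 'y': 56}
info['name'] = 69  # -> info = {'z': 1, 'y': 56, 'name': 69}
info['z'] = 108  # -> info = {'z': 108, 'y': 56, 'name': 69}
ans = info['z']  # -> ans = 108

Answer: {'z': 108, 'y': 56, 'name': 69}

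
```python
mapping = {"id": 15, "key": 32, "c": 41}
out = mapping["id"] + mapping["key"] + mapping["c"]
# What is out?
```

Answer: 88

Derivation:
Trace (tracking out):
mapping = {'id': 15, 'key': 32, 'c': 41}  # -> mapping = {'id': 15, 'key': 32, 'c': 41}
out = mapping['id'] + mapping['key'] + mapping['c']  # -> out = 88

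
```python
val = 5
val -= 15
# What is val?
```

Trace (tracking val):
val = 5  # -> val = 5
val -= 15  # -> val = -10

Answer: -10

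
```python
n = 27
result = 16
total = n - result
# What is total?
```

Trace (tracking total):
n = 27  # -> n = 27
result = 16  # -> result = 16
total = n - result  # -> total = 11

Answer: 11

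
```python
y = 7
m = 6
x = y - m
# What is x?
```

Trace (tracking x):
y = 7  # -> y = 7
m = 6  # -> m = 6
x = y - m  # -> x = 1

Answer: 1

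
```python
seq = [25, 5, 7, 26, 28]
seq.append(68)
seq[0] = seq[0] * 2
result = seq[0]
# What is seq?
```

Answer: [50, 5, 7, 26, 28, 68]

Derivation:
Trace (tracking seq):
seq = [25, 5, 7, 26, 28]  # -> seq = [25, 5, 7, 26, 28]
seq.append(68)  # -> seq = [25, 5, 7, 26, 28, 68]
seq[0] = seq[0] * 2  # -> seq = [50, 5, 7, 26, 28, 68]
result = seq[0]  # -> result = 50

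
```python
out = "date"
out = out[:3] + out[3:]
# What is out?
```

Answer: 'date'

Derivation:
Trace (tracking out):
out = 'date'  # -> out = 'date'
out = out[:3] + out[3:]  # -> out = 'date'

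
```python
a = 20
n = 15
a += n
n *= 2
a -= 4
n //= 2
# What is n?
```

Answer: 15

Derivation:
Trace (tracking n):
a = 20  # -> a = 20
n = 15  # -> n = 15
a += n  # -> a = 35
n *= 2  # -> n = 30
a -= 4  # -> a = 31
n //= 2  # -> n = 15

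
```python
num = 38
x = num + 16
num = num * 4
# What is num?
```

Trace (tracking num):
num = 38  # -> num = 38
x = num + 16  # -> x = 54
num = num * 4  # -> num = 152

Answer: 152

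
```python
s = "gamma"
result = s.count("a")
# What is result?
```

Answer: 2

Derivation:
Trace (tracking result):
s = 'gamma'  # -> s = 'gamma'
result = s.count('a')  # -> result = 2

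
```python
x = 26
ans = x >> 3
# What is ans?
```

Trace (tracking ans):
x = 26  # -> x = 26
ans = x >> 3  # -> ans = 3

Answer: 3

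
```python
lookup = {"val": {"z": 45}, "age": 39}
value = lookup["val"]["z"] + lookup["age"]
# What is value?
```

Trace (tracking value):
lookup = {'val': {'z': 45}, 'age': 39}  # -> lookup = {'val': {'z': 45}, 'age': 39}
value = lookup['val']['z'] + lookup['age']  # -> value = 84

Answer: 84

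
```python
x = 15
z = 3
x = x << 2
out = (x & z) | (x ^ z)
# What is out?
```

Answer: 63

Derivation:
Trace (tracking out):
x = 15  # -> x = 15
z = 3  # -> z = 3
x = x << 2  # -> x = 60
out = x & z | x ^ z  # -> out = 63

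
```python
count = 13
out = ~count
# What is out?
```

Trace (tracking out):
count = 13  # -> count = 13
out = ~count  # -> out = -14

Answer: -14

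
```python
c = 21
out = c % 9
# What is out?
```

Answer: 3

Derivation:
Trace (tracking out):
c = 21  # -> c = 21
out = c % 9  # -> out = 3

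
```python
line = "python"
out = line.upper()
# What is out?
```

Answer: 'PYTHON'

Derivation:
Trace (tracking out):
line = 'python'  # -> line = 'python'
out = line.upper()  # -> out = 'PYTHON'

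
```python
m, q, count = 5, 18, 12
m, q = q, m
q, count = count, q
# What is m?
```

Trace (tracking m):
m, q, count = (5, 18, 12)  # -> m = 5, q = 18, count = 12
m, q = (q, m)  # -> m = 18, q = 5
q, count = (count, q)  # -> q = 12, count = 5

Answer: 18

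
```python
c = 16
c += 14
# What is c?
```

Trace (tracking c):
c = 16  # -> c = 16
c += 14  # -> c = 30

Answer: 30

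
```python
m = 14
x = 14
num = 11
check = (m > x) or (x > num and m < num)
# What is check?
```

Trace (tracking check):
m = 14  # -> m = 14
x = 14  # -> x = 14
num = 11  # -> num = 11
check = m > x or (x > num and m < num)  # -> check = False

Answer: False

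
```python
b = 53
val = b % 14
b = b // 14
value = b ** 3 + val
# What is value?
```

Trace (tracking value):
b = 53  # -> b = 53
val = b % 14  # -> val = 11
b = b // 14  # -> b = 3
value = b ** 3 + val  # -> value = 38

Answer: 38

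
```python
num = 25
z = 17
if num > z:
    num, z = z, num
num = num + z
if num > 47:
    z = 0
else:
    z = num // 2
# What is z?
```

Answer: 21

Derivation:
Trace (tracking z):
num = 25  # -> num = 25
z = 17  # -> z = 17
if num > z:  # condition is True
    num, z = (z, num)  # -> num = 17, z = 25
num = num + z  # -> num = 42
if num > 47:  # condition is False
else:
    z = num // 2  # -> z = 21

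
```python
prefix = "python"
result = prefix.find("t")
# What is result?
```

Trace (tracking result):
prefix = 'python'  # -> prefix = 'python'
result = prefix.find('t')  # -> result = 2

Answer: 2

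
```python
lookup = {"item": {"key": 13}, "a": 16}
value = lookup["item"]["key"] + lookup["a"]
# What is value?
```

Answer: 29

Derivation:
Trace (tracking value):
lookup = {'item': {'key': 13}, 'a': 16}  # -> lookup = {'item': {'key': 13}, 'a': 16}
value = lookup['item']['key'] + lookup['a']  # -> value = 29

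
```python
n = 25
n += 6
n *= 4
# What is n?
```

Trace (tracking n):
n = 25  # -> n = 25
n += 6  # -> n = 31
n *= 4  # -> n = 124

Answer: 124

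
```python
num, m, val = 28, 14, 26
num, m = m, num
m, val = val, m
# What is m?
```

Trace (tracking m):
num, m, val = (28, 14, 26)  # -> num = 28, m = 14, val = 26
num, m = (m, num)  # -> num = 14, m = 28
m, val = (val, m)  # -> m = 26, val = 28

Answer: 26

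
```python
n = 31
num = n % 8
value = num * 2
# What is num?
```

Answer: 7

Derivation:
Trace (tracking num):
n = 31  # -> n = 31
num = n % 8  # -> num = 7
value = num * 2  # -> value = 14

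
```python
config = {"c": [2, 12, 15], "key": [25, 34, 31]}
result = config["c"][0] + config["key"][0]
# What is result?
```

Answer: 27

Derivation:
Trace (tracking result):
config = {'c': [2, 12, 15], 'key': [25, 34, 31]}  # -> config = {'c': [2, 12, 15], 'key': [25, 34, 31]}
result = config['c'][0] + config['key'][0]  # -> result = 27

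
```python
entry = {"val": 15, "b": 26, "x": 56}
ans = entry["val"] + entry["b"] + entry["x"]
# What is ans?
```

Trace (tracking ans):
entry = {'val': 15, 'b': 26, 'x': 56}  # -> entry = {'val': 15, 'b': 26, 'x': 56}
ans = entry['val'] + entry['b'] + entry['x']  # -> ans = 97

Answer: 97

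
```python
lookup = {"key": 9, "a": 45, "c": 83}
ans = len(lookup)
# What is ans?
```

Answer: 3

Derivation:
Trace (tracking ans):
lookup = {'key': 9, 'a': 45, 'c': 83}  # -> lookup = {'key': 9, 'a': 45, 'c': 83}
ans = len(lookup)  # -> ans = 3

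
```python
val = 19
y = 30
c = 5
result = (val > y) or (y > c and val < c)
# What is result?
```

Answer: False

Derivation:
Trace (tracking result):
val = 19  # -> val = 19
y = 30  # -> y = 30
c = 5  # -> c = 5
result = val > y or (y > c and val < c)  # -> result = False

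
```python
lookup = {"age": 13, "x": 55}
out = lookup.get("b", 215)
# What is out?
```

Trace (tracking out):
lookup = {'age': 13, 'x': 55}  # -> lookup = {'age': 13, 'x': 55}
out = lookup.get('b', 215)  # -> out = 215

Answer: 215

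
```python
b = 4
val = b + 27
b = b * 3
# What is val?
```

Answer: 31

Derivation:
Trace (tracking val):
b = 4  # -> b = 4
val = b + 27  # -> val = 31
b = b * 3  # -> b = 12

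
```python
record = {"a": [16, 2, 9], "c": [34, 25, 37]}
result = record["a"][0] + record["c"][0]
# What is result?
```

Answer: 50

Derivation:
Trace (tracking result):
record = {'a': [16, 2, 9], 'c': [34, 25, 37]}  # -> record = {'a': [16, 2, 9], 'c': [34, 25, 37]}
result = record['a'][0] + record['c'][0]  # -> result = 50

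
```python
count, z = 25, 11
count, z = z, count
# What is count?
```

Answer: 11

Derivation:
Trace (tracking count):
count, z = (25, 11)  # -> count = 25, z = 11
count, z = (z, count)  # -> count = 11, z = 25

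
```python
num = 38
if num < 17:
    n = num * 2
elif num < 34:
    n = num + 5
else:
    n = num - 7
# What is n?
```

Answer: 31

Derivation:
Trace (tracking n):
num = 38  # -> num = 38
if num < 17:  # condition is False
elif num < 34:  # condition is False
else:
    n = num - 7  # -> n = 31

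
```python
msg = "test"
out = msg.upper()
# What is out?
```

Trace (tracking out):
msg = 'test'  # -> msg = 'test'
out = msg.upper()  # -> out = 'TEST'

Answer: 'TEST'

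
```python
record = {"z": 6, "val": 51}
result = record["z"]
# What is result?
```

Trace (tracking result):
record = {'z': 6, 'val': 51}  # -> record = {'z': 6, 'val': 51}
result = record['z']  # -> result = 6

Answer: 6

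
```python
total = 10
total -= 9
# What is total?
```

Trace (tracking total):
total = 10  # -> total = 10
total -= 9  # -> total = 1

Answer: 1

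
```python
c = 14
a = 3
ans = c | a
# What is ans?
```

Answer: 15

Derivation:
Trace (tracking ans):
c = 14  # -> c = 14
a = 3  # -> a = 3
ans = c | a  # -> ans = 15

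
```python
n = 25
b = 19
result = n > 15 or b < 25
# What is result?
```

Trace (tracking result):
n = 25  # -> n = 25
b = 19  # -> b = 19
result = n > 15 or b < 25  # -> result = True

Answer: True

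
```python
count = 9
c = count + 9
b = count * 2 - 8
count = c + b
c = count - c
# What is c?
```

Answer: 10

Derivation:
Trace (tracking c):
count = 9  # -> count = 9
c = count + 9  # -> c = 18
b = count * 2 - 8  # -> b = 10
count = c + b  # -> count = 28
c = count - c  # -> c = 10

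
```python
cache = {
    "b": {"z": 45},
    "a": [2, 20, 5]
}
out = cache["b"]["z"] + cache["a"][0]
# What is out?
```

Trace (tracking out):
cache = {'b': {'z': 45}, 'a': [2, 20, 5]}  # -> cache = {'b': {'z': 45}, 'a': [2, 20, 5]}
out = cache['b']['z'] + cache['a'][0]  # -> out = 47

Answer: 47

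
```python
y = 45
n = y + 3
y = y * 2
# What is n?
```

Answer: 48

Derivation:
Trace (tracking n):
y = 45  # -> y = 45
n = y + 3  # -> n = 48
y = y * 2  # -> y = 90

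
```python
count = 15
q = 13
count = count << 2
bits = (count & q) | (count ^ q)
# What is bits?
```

Trace (tracking bits):
count = 15  # -> count = 15
q = 13  # -> q = 13
count = count << 2  # -> count = 60
bits = count & q | count ^ q  # -> bits = 61

Answer: 61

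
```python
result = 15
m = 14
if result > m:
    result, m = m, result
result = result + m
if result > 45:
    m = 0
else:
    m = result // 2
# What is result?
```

Answer: 29

Derivation:
Trace (tracking result):
result = 15  # -> result = 15
m = 14  # -> m = 14
if result > m:  # condition is True
    result, m = (m, result)  # -> result = 14, m = 15
result = result + m  # -> result = 29
if result > 45:  # condition is False
else:
    m = result // 2  # -> m = 14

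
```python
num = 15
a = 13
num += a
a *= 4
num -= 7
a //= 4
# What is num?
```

Trace (tracking num):
num = 15  # -> num = 15
a = 13  # -> a = 13
num += a  # -> num = 28
a *= 4  # -> a = 52
num -= 7  # -> num = 21
a //= 4  # -> a = 13

Answer: 21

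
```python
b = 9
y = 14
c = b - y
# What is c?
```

Answer: -5

Derivation:
Trace (tracking c):
b = 9  # -> b = 9
y = 14  # -> y = 14
c = b - y  # -> c = -5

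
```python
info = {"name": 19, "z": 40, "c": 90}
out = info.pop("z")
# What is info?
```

Answer: {'name': 19, 'c': 90}

Derivation:
Trace (tracking info):
info = {'name': 19, 'z': 40, 'c': 90}  # -> info = {'name': 19, 'z': 40, 'c': 90}
out = info.pop('z')  # -> out = 40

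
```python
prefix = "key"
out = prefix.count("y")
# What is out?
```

Answer: 1

Derivation:
Trace (tracking out):
prefix = 'key'  # -> prefix = 'key'
out = prefix.count('y')  # -> out = 1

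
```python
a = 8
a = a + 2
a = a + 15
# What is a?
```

Answer: 25

Derivation:
Trace (tracking a):
a = 8  # -> a = 8
a = a + 2  # -> a = 10
a = a + 15  # -> a = 25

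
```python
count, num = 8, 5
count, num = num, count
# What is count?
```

Trace (tracking count):
count, num = (8, 5)  # -> count = 8, num = 5
count, num = (num, count)  # -> count = 5, num = 8

Answer: 5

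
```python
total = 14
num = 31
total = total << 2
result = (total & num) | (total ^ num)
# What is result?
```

Trace (tracking result):
total = 14  # -> total = 14
num = 31  # -> num = 31
total = total << 2  # -> total = 56
result = total & num | total ^ num  # -> result = 63

Answer: 63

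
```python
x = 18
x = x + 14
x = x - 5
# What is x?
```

Trace (tracking x):
x = 18  # -> x = 18
x = x + 14  # -> x = 32
x = x - 5  # -> x = 27

Answer: 27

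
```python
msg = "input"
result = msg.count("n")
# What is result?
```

Answer: 1

Derivation:
Trace (tracking result):
msg = 'input'  # -> msg = 'input'
result = msg.count('n')  # -> result = 1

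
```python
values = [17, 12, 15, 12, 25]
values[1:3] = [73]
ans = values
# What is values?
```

Trace (tracking values):
values = [17, 12, 15, 12, 25]  # -> values = [17, 12, 15, 12, 25]
values[1:3] = [73]  # -> values = [17, 73, 12, 25]
ans = values  # -> ans = [17, 73, 12, 25]

Answer: [17, 73, 12, 25]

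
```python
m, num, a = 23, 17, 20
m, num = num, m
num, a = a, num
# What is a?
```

Answer: 23

Derivation:
Trace (tracking a):
m, num, a = (23, 17, 20)  # -> m = 23, num = 17, a = 20
m, num = (num, m)  # -> m = 17, num = 23
num, a = (a, num)  # -> num = 20, a = 23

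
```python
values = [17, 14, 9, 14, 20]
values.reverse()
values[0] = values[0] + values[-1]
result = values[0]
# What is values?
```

Answer: [37, 14, 9, 14, 17]

Derivation:
Trace (tracking values):
values = [17, 14, 9, 14, 20]  # -> values = [17, 14, 9, 14, 20]
values.reverse()  # -> values = [20, 14, 9, 14, 17]
values[0] = values[0] + values[-1]  # -> values = [37, 14, 9, 14, 17]
result = values[0]  # -> result = 37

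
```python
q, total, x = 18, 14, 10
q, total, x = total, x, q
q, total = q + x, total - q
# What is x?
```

Trace (tracking x):
q, total, x = (18, 14, 10)  # -> q = 18, total = 14, x = 10
q, total, x = (total, x, q)  # -> q = 14, total = 10, x = 18
q, total = (q + x, total - q)  # -> q = 32, total = -4

Answer: 18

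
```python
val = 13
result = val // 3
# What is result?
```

Trace (tracking result):
val = 13  # -> val = 13
result = val // 3  # -> result = 4

Answer: 4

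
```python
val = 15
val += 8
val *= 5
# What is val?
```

Trace (tracking val):
val = 15  # -> val = 15
val += 8  # -> val = 23
val *= 5  # -> val = 115

Answer: 115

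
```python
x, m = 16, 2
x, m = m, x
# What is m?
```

Answer: 16

Derivation:
Trace (tracking m):
x, m = (16, 2)  # -> x = 16, m = 2
x, m = (m, x)  # -> x = 2, m = 16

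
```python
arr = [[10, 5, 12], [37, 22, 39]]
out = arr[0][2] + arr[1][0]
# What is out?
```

Answer: 49

Derivation:
Trace (tracking out):
arr = [[10, 5, 12], [37, 22, 39]]  # -> arr = [[10, 5, 12], [37, 22, 39]]
out = arr[0][2] + arr[1][0]  # -> out = 49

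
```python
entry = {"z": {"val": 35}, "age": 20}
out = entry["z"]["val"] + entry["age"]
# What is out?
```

Answer: 55

Derivation:
Trace (tracking out):
entry = {'z': {'val': 35}, 'age': 20}  # -> entry = {'z': {'val': 35}, 'age': 20}
out = entry['z']['val'] + entry['age']  # -> out = 55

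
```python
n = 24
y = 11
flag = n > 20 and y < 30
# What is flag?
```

Trace (tracking flag):
n = 24  # -> n = 24
y = 11  # -> y = 11
flag = n > 20 and y < 30  # -> flag = True

Answer: True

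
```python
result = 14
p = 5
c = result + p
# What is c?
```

Answer: 19

Derivation:
Trace (tracking c):
result = 14  # -> result = 14
p = 5  # -> p = 5
c = result + p  # -> c = 19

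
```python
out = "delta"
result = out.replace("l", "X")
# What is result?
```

Answer: 'deXta'

Derivation:
Trace (tracking result):
out = 'delta'  # -> out = 'delta'
result = out.replace('l', 'X')  # -> result = 'deXta'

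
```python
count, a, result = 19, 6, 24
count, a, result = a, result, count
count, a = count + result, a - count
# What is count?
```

Trace (tracking count):
count, a, result = (19, 6, 24)  # -> count = 19, a = 6, result = 24
count, a, result = (a, result, count)  # -> count = 6, a = 24, result = 19
count, a = (count + result, a - count)  # -> count = 25, a = 18

Answer: 25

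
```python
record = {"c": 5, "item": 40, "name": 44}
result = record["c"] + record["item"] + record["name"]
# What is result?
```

Answer: 89

Derivation:
Trace (tracking result):
record = {'c': 5, 'item': 40, 'name': 44}  # -> record = {'c': 5, 'item': 40, 'name': 44}
result = record['c'] + record['item'] + record['name']  # -> result = 89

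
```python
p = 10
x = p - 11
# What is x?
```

Trace (tracking x):
p = 10  # -> p = 10
x = p - 11  # -> x = -1

Answer: -1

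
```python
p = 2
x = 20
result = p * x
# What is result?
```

Trace (tracking result):
p = 2  # -> p = 2
x = 20  # -> x = 20
result = p * x  # -> result = 40

Answer: 40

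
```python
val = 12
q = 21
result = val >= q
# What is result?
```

Answer: False

Derivation:
Trace (tracking result):
val = 12  # -> val = 12
q = 21  # -> q = 21
result = val >= q  # -> result = False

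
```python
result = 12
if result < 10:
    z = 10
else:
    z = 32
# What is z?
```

Answer: 32

Derivation:
Trace (tracking z):
result = 12  # -> result = 12
if result < 10:  # condition is False
else:
    z = 32  # -> z = 32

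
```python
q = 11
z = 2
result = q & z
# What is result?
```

Trace (tracking result):
q = 11  # -> q = 11
z = 2  # -> z = 2
result = q & z  # -> result = 2

Answer: 2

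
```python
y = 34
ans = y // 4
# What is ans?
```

Answer: 8

Derivation:
Trace (tracking ans):
y = 34  # -> y = 34
ans = y // 4  # -> ans = 8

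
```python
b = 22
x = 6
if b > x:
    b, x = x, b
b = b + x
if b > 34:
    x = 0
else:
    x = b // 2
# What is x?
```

Answer: 14

Derivation:
Trace (tracking x):
b = 22  # -> b = 22
x = 6  # -> x = 6
if b > x:  # condition is True
    b, x = (x, b)  # -> b = 6, x = 22
b = b + x  # -> b = 28
if b > 34:  # condition is False
else:
    x = b // 2  # -> x = 14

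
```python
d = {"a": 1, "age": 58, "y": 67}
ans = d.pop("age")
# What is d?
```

Trace (tracking d):
d = {'a': 1, 'age': 58, 'y': 67}  # -> d = {'a': 1, 'age': 58, 'y': 67}
ans = d.pop('age')  # -> ans = 58

Answer: {'a': 1, 'y': 67}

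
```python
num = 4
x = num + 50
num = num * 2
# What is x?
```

Trace (tracking x):
num = 4  # -> num = 4
x = num + 50  # -> x = 54
num = num * 2  # -> num = 8

Answer: 54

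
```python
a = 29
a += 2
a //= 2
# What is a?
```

Trace (tracking a):
a = 29  # -> a = 29
a += 2  # -> a = 31
a //= 2  # -> a = 15

Answer: 15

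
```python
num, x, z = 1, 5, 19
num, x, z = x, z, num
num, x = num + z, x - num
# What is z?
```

Trace (tracking z):
num, x, z = (1, 5, 19)  # -> num = 1, x = 5, z = 19
num, x, z = (x, z, num)  # -> num = 5, x = 19, z = 1
num, x = (num + z, x - num)  # -> num = 6, x = 14

Answer: 1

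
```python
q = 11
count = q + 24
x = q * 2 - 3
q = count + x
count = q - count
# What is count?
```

Trace (tracking count):
q = 11  # -> q = 11
count = q + 24  # -> count = 35
x = q * 2 - 3  # -> x = 19
q = count + x  # -> q = 54
count = q - count  # -> count = 19

Answer: 19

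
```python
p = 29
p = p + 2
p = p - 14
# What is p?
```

Trace (tracking p):
p = 29  # -> p = 29
p = p + 2  # -> p = 31
p = p - 14  # -> p = 17

Answer: 17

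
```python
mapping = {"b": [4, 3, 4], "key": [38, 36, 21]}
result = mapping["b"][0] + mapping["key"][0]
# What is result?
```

Answer: 42

Derivation:
Trace (tracking result):
mapping = {'b': [4, 3, 4], 'key': [38, 36, 21]}  # -> mapping = {'b': [4, 3, 4], 'key': [38, 36, 21]}
result = mapping['b'][0] + mapping['key'][0]  # -> result = 42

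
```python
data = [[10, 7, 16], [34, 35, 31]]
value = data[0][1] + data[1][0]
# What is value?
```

Answer: 41

Derivation:
Trace (tracking value):
data = [[10, 7, 16], [34, 35, 31]]  # -> data = [[10, 7, 16], [34, 35, 31]]
value = data[0][1] + data[1][0]  # -> value = 41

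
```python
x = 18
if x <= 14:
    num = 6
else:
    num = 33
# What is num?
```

Trace (tracking num):
x = 18  # -> x = 18
if x <= 14:  # condition is False
else:
    num = 33  # -> num = 33

Answer: 33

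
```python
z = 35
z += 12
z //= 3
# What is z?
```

Answer: 15

Derivation:
Trace (tracking z):
z = 35  # -> z = 35
z += 12  # -> z = 47
z //= 3  # -> z = 15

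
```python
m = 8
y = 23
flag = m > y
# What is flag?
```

Trace (tracking flag):
m = 8  # -> m = 8
y = 23  # -> y = 23
flag = m > y  # -> flag = False

Answer: False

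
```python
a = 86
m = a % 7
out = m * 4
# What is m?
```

Trace (tracking m):
a = 86  # -> a = 86
m = a % 7  # -> m = 2
out = m * 4  # -> out = 8

Answer: 2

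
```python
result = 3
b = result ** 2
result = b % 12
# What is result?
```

Trace (tracking result):
result = 3  # -> result = 3
b = result ** 2  # -> b = 9
result = b % 12  # -> result = 9

Answer: 9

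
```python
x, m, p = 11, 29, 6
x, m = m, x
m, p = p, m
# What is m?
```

Answer: 6

Derivation:
Trace (tracking m):
x, m, p = (11, 29, 6)  # -> x = 11, m = 29, p = 6
x, m = (m, x)  # -> x = 29, m = 11
m, p = (p, m)  # -> m = 6, p = 11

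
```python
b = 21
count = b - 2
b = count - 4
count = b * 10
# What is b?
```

Answer: 15

Derivation:
Trace (tracking b):
b = 21  # -> b = 21
count = b - 2  # -> count = 19
b = count - 4  # -> b = 15
count = b * 10  # -> count = 150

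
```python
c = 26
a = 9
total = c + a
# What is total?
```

Trace (tracking total):
c = 26  # -> c = 26
a = 9  # -> a = 9
total = c + a  # -> total = 35

Answer: 35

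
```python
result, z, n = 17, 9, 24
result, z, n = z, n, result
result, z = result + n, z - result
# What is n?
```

Answer: 17

Derivation:
Trace (tracking n):
result, z, n = (17, 9, 24)  # -> result = 17, z = 9, n = 24
result, z, n = (z, n, result)  # -> result = 9, z = 24, n = 17
result, z = (result + n, z - result)  # -> result = 26, z = 15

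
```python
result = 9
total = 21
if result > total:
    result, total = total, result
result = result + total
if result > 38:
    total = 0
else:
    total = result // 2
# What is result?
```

Answer: 30

Derivation:
Trace (tracking result):
result = 9  # -> result = 9
total = 21  # -> total = 21
if result > total:  # condition is False
result = result + total  # -> result = 30
if result > 38:  # condition is False
else:
    total = result // 2  # -> total = 15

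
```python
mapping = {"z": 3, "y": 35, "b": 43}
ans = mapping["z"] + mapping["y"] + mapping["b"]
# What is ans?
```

Answer: 81

Derivation:
Trace (tracking ans):
mapping = {'z': 3, 'y': 35, 'b': 43}  # -> mapping = {'z': 3, 'y': 35, 'b': 43}
ans = mapping['z'] + mapping['y'] + mapping['b']  # -> ans = 81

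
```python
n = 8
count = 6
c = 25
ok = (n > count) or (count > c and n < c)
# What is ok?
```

Trace (tracking ok):
n = 8  # -> n = 8
count = 6  # -> count = 6
c = 25  # -> c = 25
ok = n > count or (count > c and n < c)  # -> ok = True

Answer: True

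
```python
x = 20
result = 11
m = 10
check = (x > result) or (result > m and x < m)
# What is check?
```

Trace (tracking check):
x = 20  # -> x = 20
result = 11  # -> result = 11
m = 10  # -> m = 10
check = x > result or (result > m and x < m)  # -> check = True

Answer: True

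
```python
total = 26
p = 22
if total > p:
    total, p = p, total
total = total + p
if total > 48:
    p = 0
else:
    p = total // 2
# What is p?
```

Trace (tracking p):
total = 26  # -> total = 26
p = 22  # -> p = 22
if total > p:  # condition is True
    total, p = (p, total)  # -> total = 22, p = 26
total = total + p  # -> total = 48
if total > 48:  # condition is False
else:
    p = total // 2  # -> p = 24

Answer: 24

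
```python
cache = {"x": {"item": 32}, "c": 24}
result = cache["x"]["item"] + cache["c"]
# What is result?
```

Trace (tracking result):
cache = {'x': {'item': 32}, 'c': 24}  # -> cache = {'x': {'item': 32}, 'c': 24}
result = cache['x']['item'] + cache['c']  # -> result = 56

Answer: 56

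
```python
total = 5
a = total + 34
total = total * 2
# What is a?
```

Trace (tracking a):
total = 5  # -> total = 5
a = total + 34  # -> a = 39
total = total * 2  # -> total = 10

Answer: 39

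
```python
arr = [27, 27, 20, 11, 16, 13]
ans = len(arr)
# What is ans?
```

Trace (tracking ans):
arr = [27, 27, 20, 11, 16, 13]  # -> arr = [27, 27, 20, 11, 16, 13]
ans = len(arr)  # -> ans = 6

Answer: 6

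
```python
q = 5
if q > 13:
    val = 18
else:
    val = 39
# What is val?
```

Trace (tracking val):
q = 5  # -> q = 5
if q > 13:  # condition is False
else:
    val = 39  # -> val = 39

Answer: 39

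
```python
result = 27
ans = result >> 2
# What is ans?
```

Answer: 6

Derivation:
Trace (tracking ans):
result = 27  # -> result = 27
ans = result >> 2  # -> ans = 6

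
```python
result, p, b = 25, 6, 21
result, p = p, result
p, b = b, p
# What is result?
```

Trace (tracking result):
result, p, b = (25, 6, 21)  # -> result = 25, p = 6, b = 21
result, p = (p, result)  # -> result = 6, p = 25
p, b = (b, p)  # -> p = 21, b = 25

Answer: 6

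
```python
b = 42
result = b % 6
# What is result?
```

Answer: 0

Derivation:
Trace (tracking result):
b = 42  # -> b = 42
result = b % 6  # -> result = 0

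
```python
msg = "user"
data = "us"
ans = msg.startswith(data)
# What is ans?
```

Trace (tracking ans):
msg = 'user'  # -> msg = 'user'
data = 'us'  # -> data = 'us'
ans = msg.startswith(data)  # -> ans = True

Answer: True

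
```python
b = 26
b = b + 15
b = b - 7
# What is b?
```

Answer: 34

Derivation:
Trace (tracking b):
b = 26  # -> b = 26
b = b + 15  # -> b = 41
b = b - 7  # -> b = 34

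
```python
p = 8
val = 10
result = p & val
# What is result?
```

Trace (tracking result):
p = 8  # -> p = 8
val = 10  # -> val = 10
result = p & val  # -> result = 8

Answer: 8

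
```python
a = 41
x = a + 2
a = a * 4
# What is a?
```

Trace (tracking a):
a = 41  # -> a = 41
x = a + 2  # -> x = 43
a = a * 4  # -> a = 164

Answer: 164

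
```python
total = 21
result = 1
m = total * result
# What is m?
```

Answer: 21

Derivation:
Trace (tracking m):
total = 21  # -> total = 21
result = 1  # -> result = 1
m = total * result  # -> m = 21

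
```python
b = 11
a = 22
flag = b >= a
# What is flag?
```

Answer: False

Derivation:
Trace (tracking flag):
b = 11  # -> b = 11
a = 22  # -> a = 22
flag = b >= a  # -> flag = False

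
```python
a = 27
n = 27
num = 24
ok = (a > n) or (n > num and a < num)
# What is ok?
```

Trace (tracking ok):
a = 27  # -> a = 27
n = 27  # -> n = 27
num = 24  # -> num = 24
ok = a > n or (n > num and a < num)  # -> ok = False

Answer: False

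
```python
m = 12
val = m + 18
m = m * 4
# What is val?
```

Answer: 30

Derivation:
Trace (tracking val):
m = 12  # -> m = 12
val = m + 18  # -> val = 30
m = m * 4  # -> m = 48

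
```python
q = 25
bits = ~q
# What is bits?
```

Trace (tracking bits):
q = 25  # -> q = 25
bits = ~q  # -> bits = -26

Answer: -26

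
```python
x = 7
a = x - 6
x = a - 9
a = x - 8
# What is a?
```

Answer: -16

Derivation:
Trace (tracking a):
x = 7  # -> x = 7
a = x - 6  # -> a = 1
x = a - 9  # -> x = -8
a = x - 8  # -> a = -16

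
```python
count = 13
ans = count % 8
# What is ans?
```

Answer: 5

Derivation:
Trace (tracking ans):
count = 13  # -> count = 13
ans = count % 8  # -> ans = 5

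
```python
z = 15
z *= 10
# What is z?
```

Answer: 150

Derivation:
Trace (tracking z):
z = 15  # -> z = 15
z *= 10  # -> z = 150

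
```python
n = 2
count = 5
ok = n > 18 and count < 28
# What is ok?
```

Trace (tracking ok):
n = 2  # -> n = 2
count = 5  # -> count = 5
ok = n > 18 and count < 28  # -> ok = False

Answer: False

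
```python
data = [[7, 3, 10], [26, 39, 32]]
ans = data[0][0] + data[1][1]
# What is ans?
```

Answer: 46

Derivation:
Trace (tracking ans):
data = [[7, 3, 10], [26, 39, 32]]  # -> data = [[7, 3, 10], [26, 39, 32]]
ans = data[0][0] + data[1][1]  # -> ans = 46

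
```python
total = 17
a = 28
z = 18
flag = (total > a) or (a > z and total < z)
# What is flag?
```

Answer: True

Derivation:
Trace (tracking flag):
total = 17  # -> total = 17
a = 28  # -> a = 28
z = 18  # -> z = 18
flag = total > a or (a > z and total < z)  # -> flag = True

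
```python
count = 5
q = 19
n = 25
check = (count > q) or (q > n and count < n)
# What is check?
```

Trace (tracking check):
count = 5  # -> count = 5
q = 19  # -> q = 19
n = 25  # -> n = 25
check = count > q or (q > n and count < n)  # -> check = False

Answer: False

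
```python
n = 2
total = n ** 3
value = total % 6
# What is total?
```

Answer: 8

Derivation:
Trace (tracking total):
n = 2  # -> n = 2
total = n ** 3  # -> total = 8
value = total % 6  # -> value = 2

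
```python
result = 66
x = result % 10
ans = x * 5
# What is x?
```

Answer: 6

Derivation:
Trace (tracking x):
result = 66  # -> result = 66
x = result % 10  # -> x = 6
ans = x * 5  # -> ans = 30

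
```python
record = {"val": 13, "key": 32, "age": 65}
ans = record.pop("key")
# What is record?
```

Trace (tracking record):
record = {'val': 13, 'key': 32, 'age': 65}  # -> record = {'val': 13, 'key': 32, 'age': 65}
ans = record.pop('key')  # -> ans = 32

Answer: {'val': 13, 'age': 65}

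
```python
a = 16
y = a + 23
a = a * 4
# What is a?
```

Answer: 64

Derivation:
Trace (tracking a):
a = 16  # -> a = 16
y = a + 23  # -> y = 39
a = a * 4  # -> a = 64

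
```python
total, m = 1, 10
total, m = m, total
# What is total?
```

Answer: 10

Derivation:
Trace (tracking total):
total, m = (1, 10)  # -> total = 1, m = 10
total, m = (m, total)  # -> total = 10, m = 1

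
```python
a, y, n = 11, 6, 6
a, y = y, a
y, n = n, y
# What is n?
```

Answer: 11

Derivation:
Trace (tracking n):
a, y, n = (11, 6, 6)  # -> a = 11, y = 6, n = 6
a, y = (y, a)  # -> a = 6, y = 11
y, n = (n, y)  # -> y = 6, n = 11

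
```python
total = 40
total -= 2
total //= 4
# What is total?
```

Trace (tracking total):
total = 40  # -> total = 40
total -= 2  # -> total = 38
total //= 4  # -> total = 9

Answer: 9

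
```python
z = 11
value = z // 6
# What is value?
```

Trace (tracking value):
z = 11  # -> z = 11
value = z // 6  # -> value = 1

Answer: 1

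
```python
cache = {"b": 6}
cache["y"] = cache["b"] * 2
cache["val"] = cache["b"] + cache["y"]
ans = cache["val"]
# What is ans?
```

Trace (tracking ans):
cache = {'b': 6}  # -> cache = {'b': 6}
cache['y'] = cache['b'] * 2  # -> cache = {'b': 6, 'y': 12}
cache['val'] = cache['b'] + cache['y']  # -> cache = {'b': 6, 'y': 12, 'val': 18}
ans = cache['val']  # -> ans = 18

Answer: 18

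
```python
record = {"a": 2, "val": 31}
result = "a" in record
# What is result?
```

Answer: True

Derivation:
Trace (tracking result):
record = {'a': 2, 'val': 31}  # -> record = {'a': 2, 'val': 31}
result = 'a' in record  # -> result = True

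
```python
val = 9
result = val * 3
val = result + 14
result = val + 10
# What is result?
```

Trace (tracking result):
val = 9  # -> val = 9
result = val * 3  # -> result = 27
val = result + 14  # -> val = 41
result = val + 10  # -> result = 51

Answer: 51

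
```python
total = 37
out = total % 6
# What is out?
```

Answer: 1

Derivation:
Trace (tracking out):
total = 37  # -> total = 37
out = total % 6  # -> out = 1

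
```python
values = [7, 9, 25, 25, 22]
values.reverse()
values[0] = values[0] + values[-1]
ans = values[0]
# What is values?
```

Answer: [29, 25, 25, 9, 7]

Derivation:
Trace (tracking values):
values = [7, 9, 25, 25, 22]  # -> values = [7, 9, 25, 25, 22]
values.reverse()  # -> values = [22, 25, 25, 9, 7]
values[0] = values[0] + values[-1]  # -> values = [29, 25, 25, 9, 7]
ans = values[0]  # -> ans = 29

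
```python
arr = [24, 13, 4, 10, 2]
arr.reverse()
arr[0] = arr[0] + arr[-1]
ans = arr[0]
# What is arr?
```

Answer: [26, 10, 4, 13, 24]

Derivation:
Trace (tracking arr):
arr = [24, 13, 4, 10, 2]  # -> arr = [24, 13, 4, 10, 2]
arr.reverse()  # -> arr = [2, 10, 4, 13, 24]
arr[0] = arr[0] + arr[-1]  # -> arr = [26, 10, 4, 13, 24]
ans = arr[0]  # -> ans = 26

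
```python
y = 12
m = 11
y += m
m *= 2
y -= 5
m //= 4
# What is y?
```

Trace (tracking y):
y = 12  # -> y = 12
m = 11  # -> m = 11
y += m  # -> y = 23
m *= 2  # -> m = 22
y -= 5  # -> y = 18
m //= 4  # -> m = 5

Answer: 18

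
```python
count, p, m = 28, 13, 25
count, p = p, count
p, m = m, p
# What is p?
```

Trace (tracking p):
count, p, m = (28, 13, 25)  # -> count = 28, p = 13, m = 25
count, p = (p, count)  # -> count = 13, p = 28
p, m = (m, p)  # -> p = 25, m = 28

Answer: 25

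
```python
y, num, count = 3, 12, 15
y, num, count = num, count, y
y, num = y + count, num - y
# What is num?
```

Answer: 3

Derivation:
Trace (tracking num):
y, num, count = (3, 12, 15)  # -> y = 3, num = 12, count = 15
y, num, count = (num, count, y)  # -> y = 12, num = 15, count = 3
y, num = (y + count, num - y)  # -> y = 15, num = 3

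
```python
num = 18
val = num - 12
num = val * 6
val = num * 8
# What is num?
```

Answer: 36

Derivation:
Trace (tracking num):
num = 18  # -> num = 18
val = num - 12  # -> val = 6
num = val * 6  # -> num = 36
val = num * 8  # -> val = 288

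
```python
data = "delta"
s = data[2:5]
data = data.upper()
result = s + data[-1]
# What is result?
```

Answer: 'ltaA'

Derivation:
Trace (tracking result):
data = 'delta'  # -> data = 'delta'
s = data[2:5]  # -> s = 'lta'
data = data.upper()  # -> data = 'DELTA'
result = s + data[-1]  # -> result = 'ltaA'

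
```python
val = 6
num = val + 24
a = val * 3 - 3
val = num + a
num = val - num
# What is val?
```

Answer: 45

Derivation:
Trace (tracking val):
val = 6  # -> val = 6
num = val + 24  # -> num = 30
a = val * 3 - 3  # -> a = 15
val = num + a  # -> val = 45
num = val - num  # -> num = 15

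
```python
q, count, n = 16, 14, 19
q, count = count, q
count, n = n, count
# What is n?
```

Trace (tracking n):
q, count, n = (16, 14, 19)  # -> q = 16, count = 14, n = 19
q, count = (count, q)  # -> q = 14, count = 16
count, n = (n, count)  # -> count = 19, n = 16

Answer: 16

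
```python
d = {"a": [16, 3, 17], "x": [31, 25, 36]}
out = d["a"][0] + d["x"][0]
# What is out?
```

Trace (tracking out):
d = {'a': [16, 3, 17], 'x': [31, 25, 36]}  # -> d = {'a': [16, 3, 17], 'x': [31, 25, 36]}
out = d['a'][0] + d['x'][0]  # -> out = 47

Answer: 47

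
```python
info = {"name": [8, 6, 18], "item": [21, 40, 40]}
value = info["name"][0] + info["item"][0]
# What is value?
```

Trace (tracking value):
info = {'name': [8, 6, 18], 'item': [21, 40, 40]}  # -> info = {'name': [8, 6, 18], 'item': [21, 40, 40]}
value = info['name'][0] + info['item'][0]  # -> value = 29

Answer: 29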